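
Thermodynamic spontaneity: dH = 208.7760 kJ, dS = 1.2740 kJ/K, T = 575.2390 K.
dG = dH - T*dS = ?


T*dS = 575.2390 * 1.2740 = 732.8545 kJ
dG = 208.7760 - 732.8545 = -524.0785 kJ (spontaneous)

dG = -524.0785 kJ, spontaneous


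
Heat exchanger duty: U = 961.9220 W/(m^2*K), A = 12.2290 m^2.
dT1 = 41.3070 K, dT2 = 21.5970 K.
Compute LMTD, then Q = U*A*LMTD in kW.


LMTD = 30.3943 K
Q = 961.9220 * 12.2290 * 30.3943 = 357538.2202 W = 357.5382 kW

357.5382 kW


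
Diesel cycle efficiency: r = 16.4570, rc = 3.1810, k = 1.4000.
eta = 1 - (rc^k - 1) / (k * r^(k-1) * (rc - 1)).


r^(k-1) = 3.0658
rc^k = 5.0535
eta = 0.5670 = 56.6986%

56.6986%


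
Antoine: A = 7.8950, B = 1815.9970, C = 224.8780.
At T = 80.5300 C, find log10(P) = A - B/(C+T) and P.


C+T = 305.4080
B/(C+T) = 5.9461
log10(P) = 7.8950 - 5.9461 = 1.9489
P = 10^1.9489 = 88.8926 mmHg

88.8926 mmHg


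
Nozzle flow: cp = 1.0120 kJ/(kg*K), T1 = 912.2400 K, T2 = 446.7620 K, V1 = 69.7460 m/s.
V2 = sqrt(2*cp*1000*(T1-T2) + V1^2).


dT = 465.4780 K
2*cp*1000*dT = 942127.4720
V1^2 = 4864.5045
V2 = sqrt(946991.9765) = 973.1351 m/s

973.1351 m/s


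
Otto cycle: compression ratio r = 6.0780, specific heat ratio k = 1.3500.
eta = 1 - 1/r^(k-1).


r^(k-1) = 1.8807
eta = 1 - 1/1.8807 = 0.4683 = 46.8279%

46.8279%


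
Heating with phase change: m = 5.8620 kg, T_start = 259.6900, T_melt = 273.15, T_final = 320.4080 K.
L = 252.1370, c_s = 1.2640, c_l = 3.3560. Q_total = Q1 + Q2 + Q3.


Q1 (sensible, solid) = 5.8620 * 1.2640 * 13.4600 = 99.7328 kJ
Q2 (latent) = 5.8620 * 252.1370 = 1478.0271 kJ
Q3 (sensible, liquid) = 5.8620 * 3.3560 * 47.2580 = 929.7006 kJ
Q_total = 2507.4605 kJ

2507.4605 kJ


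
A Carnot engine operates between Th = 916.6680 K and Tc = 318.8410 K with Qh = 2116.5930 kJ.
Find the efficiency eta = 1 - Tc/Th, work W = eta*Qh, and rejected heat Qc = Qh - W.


eta = 1 - 318.8410/916.6680 = 0.6522
W = 0.6522 * 2116.5930 = 1380.3868 kJ
Qc = 2116.5930 - 1380.3868 = 736.2062 kJ

eta = 65.2174%, W = 1380.3868 kJ, Qc = 736.2062 kJ


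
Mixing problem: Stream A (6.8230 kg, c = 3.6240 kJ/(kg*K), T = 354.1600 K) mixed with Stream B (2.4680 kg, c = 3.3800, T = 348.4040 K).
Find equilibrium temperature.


num = 11663.4861
den = 33.0684
Tf = 352.7080 K

352.7080 K


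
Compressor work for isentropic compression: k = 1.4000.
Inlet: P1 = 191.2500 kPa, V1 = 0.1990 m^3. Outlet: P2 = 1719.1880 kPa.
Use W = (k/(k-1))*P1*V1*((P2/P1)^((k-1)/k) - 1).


(k-1)/k = 0.2857
(P2/P1)^exp = 1.8728
W = 3.5000 * 191.2500 * 0.1990 * (1.8728 - 1) = 116.2622 kJ

116.2622 kJ


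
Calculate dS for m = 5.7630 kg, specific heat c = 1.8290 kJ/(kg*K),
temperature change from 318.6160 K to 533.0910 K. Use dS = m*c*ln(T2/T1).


T2/T1 = 1.6731
ln(T2/T1) = 0.5147
dS = 5.7630 * 1.8290 * 0.5147 = 5.4253 kJ/K

5.4253 kJ/K


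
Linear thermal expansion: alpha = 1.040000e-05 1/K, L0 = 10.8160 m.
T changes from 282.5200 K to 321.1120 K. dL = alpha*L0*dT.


dT = 38.5920 K
dL = 1.040000e-05 * 10.8160 * 38.5920 = 0.004341 m
L_final = 10.820341 m

dL = 0.004341 m


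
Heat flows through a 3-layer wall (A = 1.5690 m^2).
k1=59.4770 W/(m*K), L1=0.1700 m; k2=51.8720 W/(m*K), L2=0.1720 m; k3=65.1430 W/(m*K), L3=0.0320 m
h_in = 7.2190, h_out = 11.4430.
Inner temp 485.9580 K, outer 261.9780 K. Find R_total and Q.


R_conv_in = 1/(7.2190*1.5690) = 0.0883
R_1 = 0.1700/(59.4770*1.5690) = 0.0018
R_2 = 0.1720/(51.8720*1.5690) = 0.0021
R_3 = 0.0320/(65.1430*1.5690) = 0.0003
R_conv_out = 1/(11.4430*1.5690) = 0.0557
R_total = 0.1482 K/W
Q = 223.9800 / 0.1482 = 1510.9946 W

R_total = 0.1482 K/W, Q = 1510.9946 W


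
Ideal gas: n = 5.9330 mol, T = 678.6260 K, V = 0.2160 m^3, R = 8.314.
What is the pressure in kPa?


P = nRT/V = 5.9330 * 8.314 * 678.6260 / 0.2160
= 33474.5589 / 0.2160 = 154974.8098 Pa = 154.9748 kPa

154.9748 kPa


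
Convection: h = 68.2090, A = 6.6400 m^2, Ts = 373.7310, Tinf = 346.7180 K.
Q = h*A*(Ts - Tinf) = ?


dT = 27.0130 K
Q = 68.2090 * 6.6400 * 27.0130 = 12234.3973 W

12234.3973 W


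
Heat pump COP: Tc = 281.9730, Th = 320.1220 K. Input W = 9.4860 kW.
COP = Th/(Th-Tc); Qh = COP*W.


COP = 320.1220 / 38.1490 = 8.3914
Qh = 8.3914 * 9.4860 = 79.6004 kW

COP = 8.3914, Qh = 79.6004 kW


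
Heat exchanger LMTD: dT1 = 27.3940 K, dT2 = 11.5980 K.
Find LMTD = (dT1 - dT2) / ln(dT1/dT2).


dT1/dT2 = 2.3620
ln(dT1/dT2) = 0.8595
LMTD = 15.7960 / 0.8595 = 18.3783 K

18.3783 K


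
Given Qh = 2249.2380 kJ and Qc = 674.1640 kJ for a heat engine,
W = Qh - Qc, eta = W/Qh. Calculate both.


W = 2249.2380 - 674.1640 = 1575.0740 kJ
eta = 1575.0740 / 2249.2380 = 0.7003 = 70.0270%

W = 1575.0740 kJ, eta = 70.0270%


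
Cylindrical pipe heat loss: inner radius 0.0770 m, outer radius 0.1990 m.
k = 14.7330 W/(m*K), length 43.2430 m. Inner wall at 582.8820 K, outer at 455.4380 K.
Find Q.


dT = 127.4440 K
ln(ro/ri) = 0.9495
Q = 2*pi*14.7330*43.2430*127.4440 / 0.9495 = 537293.4805 W

537293.4805 W


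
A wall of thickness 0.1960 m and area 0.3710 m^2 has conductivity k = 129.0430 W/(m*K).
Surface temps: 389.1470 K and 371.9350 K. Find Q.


dT = 17.2120 K
Q = 129.0430 * 0.3710 * 17.2120 / 0.1960 = 4204.2025 W

4204.2025 W


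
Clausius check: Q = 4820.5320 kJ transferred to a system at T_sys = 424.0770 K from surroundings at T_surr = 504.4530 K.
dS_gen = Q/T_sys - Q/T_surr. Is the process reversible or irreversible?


dS_sys = 4820.5320/424.0770 = 11.3671 kJ/K
dS_surr = -4820.5320/504.4530 = -9.5560 kJ/K
dS_gen = 11.3671 - 9.5560 = 1.8112 kJ/K (irreversible)

dS_gen = 1.8112 kJ/K, irreversible


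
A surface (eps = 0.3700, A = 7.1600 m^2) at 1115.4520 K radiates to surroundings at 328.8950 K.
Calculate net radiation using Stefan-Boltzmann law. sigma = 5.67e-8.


T^4 = 1.5481e+12
Tsurr^4 = 1.1701e+10
Q = 0.3700 * 5.67e-8 * 7.1600 * 1.5364e+12 = 230784.3444 W

230784.3444 W


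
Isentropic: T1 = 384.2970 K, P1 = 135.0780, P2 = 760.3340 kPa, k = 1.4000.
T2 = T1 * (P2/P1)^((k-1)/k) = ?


(k-1)/k = 0.2857
(P2/P1)^exp = 1.6383
T2 = 384.2970 * 1.6383 = 629.6115 K

629.6115 K


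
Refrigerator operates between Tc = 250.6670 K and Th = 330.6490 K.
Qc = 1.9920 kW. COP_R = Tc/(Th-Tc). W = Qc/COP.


COP = 250.6670 / 79.9820 = 3.1340
W = 1.9920 / 3.1340 = 0.6356 kW

COP = 3.1340, W = 0.6356 kW


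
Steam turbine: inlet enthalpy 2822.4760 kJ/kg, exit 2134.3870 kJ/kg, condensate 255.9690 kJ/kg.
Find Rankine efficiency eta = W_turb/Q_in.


W = 688.0890 kJ/kg
Q_in = 2566.5070 kJ/kg
eta = 0.2681 = 26.8103%

eta = 26.8103%


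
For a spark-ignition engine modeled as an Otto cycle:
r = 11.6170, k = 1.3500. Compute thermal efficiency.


r^(k-1) = 2.3593
eta = 1 - 1/2.3593 = 0.5761 = 57.6145%

57.6145%


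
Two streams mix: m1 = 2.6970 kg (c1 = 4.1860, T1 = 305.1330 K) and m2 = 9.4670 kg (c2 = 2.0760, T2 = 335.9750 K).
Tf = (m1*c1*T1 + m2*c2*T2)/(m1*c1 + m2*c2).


num = 10047.9243
den = 30.9431
Tf = 324.7223 K

324.7223 K


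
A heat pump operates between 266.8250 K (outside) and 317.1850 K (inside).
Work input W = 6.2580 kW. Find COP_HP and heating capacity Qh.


COP = 317.1850 / 50.3600 = 6.2984
Qh = 6.2984 * 6.2580 = 39.4151 kW

COP = 6.2984, Qh = 39.4151 kW


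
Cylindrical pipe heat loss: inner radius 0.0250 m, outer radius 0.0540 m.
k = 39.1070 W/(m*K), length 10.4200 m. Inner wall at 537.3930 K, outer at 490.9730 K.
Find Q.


dT = 46.4200 K
ln(ro/ri) = 0.7701
Q = 2*pi*39.1070*10.4200*46.4200 / 0.7701 = 154331.8154 W

154331.8154 W


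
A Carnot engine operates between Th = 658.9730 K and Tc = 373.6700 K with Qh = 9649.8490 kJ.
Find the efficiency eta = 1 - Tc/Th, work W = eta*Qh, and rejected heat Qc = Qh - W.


eta = 1 - 373.6700/658.9730 = 0.4330
W = 0.4330 * 9649.8490 = 4177.9115 kJ
Qc = 9649.8490 - 4177.9115 = 5471.9375 kJ

eta = 43.2951%, W = 4177.9115 kJ, Qc = 5471.9375 kJ


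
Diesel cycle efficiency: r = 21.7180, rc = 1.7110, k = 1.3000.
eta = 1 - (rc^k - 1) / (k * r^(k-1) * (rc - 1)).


r^(k-1) = 2.5179
rc^k = 2.0101
eta = 0.5660 = 56.5970%

56.5970%


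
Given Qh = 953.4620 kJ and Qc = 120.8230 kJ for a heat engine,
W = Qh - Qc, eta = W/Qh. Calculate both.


W = 953.4620 - 120.8230 = 832.6390 kJ
eta = 832.6390 / 953.4620 = 0.8733 = 87.3280%

W = 832.6390 kJ, eta = 87.3280%


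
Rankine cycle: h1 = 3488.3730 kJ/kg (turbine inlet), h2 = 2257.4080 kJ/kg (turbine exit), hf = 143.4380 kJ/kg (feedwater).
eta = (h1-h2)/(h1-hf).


W = 1230.9650 kJ/kg
Q_in = 3344.9350 kJ/kg
eta = 0.3680 = 36.8009%

eta = 36.8009%


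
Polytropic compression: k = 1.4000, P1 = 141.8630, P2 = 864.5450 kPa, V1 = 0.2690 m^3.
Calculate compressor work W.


(k-1)/k = 0.2857
(P2/P1)^exp = 1.6760
W = 3.5000 * 141.8630 * 0.2690 * (1.6760 - 1) = 90.2833 kJ

90.2833 kJ


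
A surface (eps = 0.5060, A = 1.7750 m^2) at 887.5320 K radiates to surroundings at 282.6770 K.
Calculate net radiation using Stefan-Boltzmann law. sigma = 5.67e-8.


T^4 = 6.2049e+11
Tsurr^4 = 6.3850e+09
Q = 0.5060 * 5.67e-8 * 1.7750 * 6.1411e+11 = 31273.4551 W

31273.4551 W


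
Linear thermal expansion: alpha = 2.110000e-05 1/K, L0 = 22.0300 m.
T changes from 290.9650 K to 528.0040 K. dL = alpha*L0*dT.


dT = 237.0390 K
dL = 2.110000e-05 * 22.0300 * 237.0390 = 0.110184 m
L_final = 22.140184 m

dL = 0.110184 m


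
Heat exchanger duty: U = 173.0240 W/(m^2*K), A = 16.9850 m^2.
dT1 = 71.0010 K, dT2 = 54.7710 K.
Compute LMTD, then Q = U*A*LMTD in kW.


LMTD = 62.5354 K
Q = 173.0240 * 16.9850 * 62.5354 = 183779.7502 W = 183.7798 kW

183.7798 kW


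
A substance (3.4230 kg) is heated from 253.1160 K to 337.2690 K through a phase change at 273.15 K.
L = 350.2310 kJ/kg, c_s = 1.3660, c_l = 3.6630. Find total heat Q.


Q1 (sensible, solid) = 3.4230 * 1.3660 * 20.0340 = 93.6753 kJ
Q2 (latent) = 3.4230 * 350.2310 = 1198.8407 kJ
Q3 (sensible, liquid) = 3.4230 * 3.6630 * 64.1190 = 803.9528 kJ
Q_total = 2096.4689 kJ

2096.4689 kJ


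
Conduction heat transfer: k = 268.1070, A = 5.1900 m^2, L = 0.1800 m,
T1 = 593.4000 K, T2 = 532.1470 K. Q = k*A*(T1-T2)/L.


dT = 61.2530 K
Q = 268.1070 * 5.1900 * 61.2530 / 0.1800 = 473511.3244 W

473511.3244 W


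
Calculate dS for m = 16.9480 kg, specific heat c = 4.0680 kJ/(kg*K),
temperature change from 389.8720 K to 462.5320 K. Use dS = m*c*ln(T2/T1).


T2/T1 = 1.1864
ln(T2/T1) = 0.1709
dS = 16.9480 * 4.0680 * 0.1709 = 11.7824 kJ/K

11.7824 kJ/K


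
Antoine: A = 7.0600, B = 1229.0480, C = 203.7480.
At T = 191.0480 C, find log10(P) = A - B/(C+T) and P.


C+T = 394.7960
B/(C+T) = 3.1131
log10(P) = 7.0600 - 3.1131 = 3.9469
P = 10^3.9469 = 8848.6759 mmHg

8848.6759 mmHg


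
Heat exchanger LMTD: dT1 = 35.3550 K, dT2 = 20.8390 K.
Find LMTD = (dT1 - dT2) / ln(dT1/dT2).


dT1/dT2 = 1.6966
ln(dT1/dT2) = 0.5286
LMTD = 14.5160 / 0.5286 = 27.4605 K

27.4605 K


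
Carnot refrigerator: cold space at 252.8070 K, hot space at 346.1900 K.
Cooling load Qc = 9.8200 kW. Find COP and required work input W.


COP = 252.8070 / 93.3830 = 2.7072
W = 9.8200 / 2.7072 = 3.6274 kW

COP = 2.7072, W = 3.6274 kW


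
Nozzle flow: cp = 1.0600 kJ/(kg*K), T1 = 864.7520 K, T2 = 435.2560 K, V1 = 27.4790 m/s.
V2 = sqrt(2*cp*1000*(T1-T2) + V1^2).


dT = 429.4960 K
2*cp*1000*dT = 910531.5200
V1^2 = 755.0954
V2 = sqrt(911286.6154) = 954.6133 m/s

954.6133 m/s


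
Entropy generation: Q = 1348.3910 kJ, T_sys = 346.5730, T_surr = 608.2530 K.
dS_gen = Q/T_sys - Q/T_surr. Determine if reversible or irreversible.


dS_sys = 1348.3910/346.5730 = 3.8906 kJ/K
dS_surr = -1348.3910/608.2530 = -2.2168 kJ/K
dS_gen = 3.8906 - 2.2168 = 1.6738 kJ/K (irreversible)

dS_gen = 1.6738 kJ/K, irreversible


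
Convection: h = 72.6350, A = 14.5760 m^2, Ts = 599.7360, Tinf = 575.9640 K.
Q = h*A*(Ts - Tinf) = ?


dT = 23.7720 K
Q = 72.6350 * 14.5760 * 23.7720 = 25168.0763 W

25168.0763 W


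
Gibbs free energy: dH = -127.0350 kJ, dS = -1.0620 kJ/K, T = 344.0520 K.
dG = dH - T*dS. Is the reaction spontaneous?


T*dS = 344.0520 * -1.0620 = -365.3832 kJ
dG = -127.0350 + 365.3832 = 238.3482 kJ (non-spontaneous)

dG = 238.3482 kJ, non-spontaneous


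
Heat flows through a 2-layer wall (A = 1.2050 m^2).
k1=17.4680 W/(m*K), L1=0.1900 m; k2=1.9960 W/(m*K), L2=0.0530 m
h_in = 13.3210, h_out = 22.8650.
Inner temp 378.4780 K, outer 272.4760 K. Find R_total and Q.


R_conv_in = 1/(13.3210*1.2050) = 0.0623
R_1 = 0.1900/(17.4680*1.2050) = 0.0090
R_2 = 0.0530/(1.9960*1.2050) = 0.0220
R_conv_out = 1/(22.8650*1.2050) = 0.0363
R_total = 0.1297 K/W
Q = 106.0020 / 0.1297 = 817.5683 W

R_total = 0.1297 K/W, Q = 817.5683 W


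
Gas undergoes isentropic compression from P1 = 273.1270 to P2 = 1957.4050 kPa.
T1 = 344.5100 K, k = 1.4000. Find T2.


(k-1)/k = 0.2857
(P2/P1)^exp = 1.7554
T2 = 344.5100 * 1.7554 = 604.7527 K

604.7527 K


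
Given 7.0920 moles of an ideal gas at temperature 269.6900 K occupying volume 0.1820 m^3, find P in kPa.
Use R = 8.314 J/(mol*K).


P = nRT/V = 7.0920 * 8.314 * 269.6900 / 0.1820
= 15901.7013 / 0.1820 = 87371.9850 Pa = 87.3720 kPa

87.3720 kPa


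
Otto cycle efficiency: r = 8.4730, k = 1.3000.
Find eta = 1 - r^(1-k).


r^(k-1) = 1.8985
eta = 1 - 1/1.8985 = 0.4733 = 47.3269%

47.3269%


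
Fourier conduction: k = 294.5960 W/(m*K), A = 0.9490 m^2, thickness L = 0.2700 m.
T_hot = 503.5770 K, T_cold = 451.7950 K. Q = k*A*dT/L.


dT = 51.7820 K
Q = 294.5960 * 0.9490 * 51.7820 / 0.2700 = 53617.6918 W

53617.6918 W


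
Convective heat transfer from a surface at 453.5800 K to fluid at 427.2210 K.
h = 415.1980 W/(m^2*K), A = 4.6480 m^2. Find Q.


dT = 26.3590 K
Q = 415.1980 * 4.6480 * 26.3590 = 50868.6606 W

50868.6606 W


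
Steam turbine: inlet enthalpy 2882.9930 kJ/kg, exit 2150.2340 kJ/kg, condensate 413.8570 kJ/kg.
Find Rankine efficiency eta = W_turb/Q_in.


W = 732.7590 kJ/kg
Q_in = 2469.1360 kJ/kg
eta = 0.2968 = 29.6767%

eta = 29.6767%


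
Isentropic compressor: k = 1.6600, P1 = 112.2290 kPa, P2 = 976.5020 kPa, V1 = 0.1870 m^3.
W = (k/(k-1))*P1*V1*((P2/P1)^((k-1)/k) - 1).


(k-1)/k = 0.3976
(P2/P1)^exp = 2.3635
W = 2.5152 * 112.2290 * 0.1870 * (2.3635 - 1) = 71.9746 kJ

71.9746 kJ


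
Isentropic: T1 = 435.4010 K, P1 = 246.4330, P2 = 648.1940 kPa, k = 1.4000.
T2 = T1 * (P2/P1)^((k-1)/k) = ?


(k-1)/k = 0.2857
(P2/P1)^exp = 1.3183
T2 = 435.4010 * 1.3183 = 573.9726 K

573.9726 K


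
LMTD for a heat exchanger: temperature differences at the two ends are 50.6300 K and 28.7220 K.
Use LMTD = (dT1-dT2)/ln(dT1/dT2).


dT1/dT2 = 1.7628
ln(dT1/dT2) = 0.5669
LMTD = 21.9080 / 0.5669 = 38.6466 K

38.6466 K


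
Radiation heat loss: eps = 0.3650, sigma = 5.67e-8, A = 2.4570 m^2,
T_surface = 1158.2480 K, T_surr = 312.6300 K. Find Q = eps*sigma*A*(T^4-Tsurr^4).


T^4 = 1.7997e+12
Tsurr^4 = 9.5526e+09
Q = 0.3650 * 5.67e-8 * 2.4570 * 1.7902e+12 = 91028.2133 W

91028.2133 W


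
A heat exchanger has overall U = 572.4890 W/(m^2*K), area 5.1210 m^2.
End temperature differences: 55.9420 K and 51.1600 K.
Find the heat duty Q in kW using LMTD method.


LMTD = 53.5154 K
Q = 572.4890 * 5.1210 * 53.5154 = 156891.9511 W = 156.8920 kW

156.8920 kW


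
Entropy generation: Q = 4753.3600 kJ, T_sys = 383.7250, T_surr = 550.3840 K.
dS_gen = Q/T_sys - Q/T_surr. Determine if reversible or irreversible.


dS_sys = 4753.3600/383.7250 = 12.3874 kJ/K
dS_surr = -4753.3600/550.3840 = -8.6364 kJ/K
dS_gen = 12.3874 - 8.6364 = 3.7510 kJ/K (irreversible)

dS_gen = 3.7510 kJ/K, irreversible


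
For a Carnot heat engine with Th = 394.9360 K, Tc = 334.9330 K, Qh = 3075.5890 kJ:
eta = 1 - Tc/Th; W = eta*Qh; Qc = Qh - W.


eta = 1 - 334.9330/394.9360 = 0.1519
W = 0.1519 * 3075.5890 = 467.2771 kJ
Qc = 3075.5890 - 467.2771 = 2608.3119 kJ

eta = 15.1931%, W = 467.2771 kJ, Qc = 2608.3119 kJ


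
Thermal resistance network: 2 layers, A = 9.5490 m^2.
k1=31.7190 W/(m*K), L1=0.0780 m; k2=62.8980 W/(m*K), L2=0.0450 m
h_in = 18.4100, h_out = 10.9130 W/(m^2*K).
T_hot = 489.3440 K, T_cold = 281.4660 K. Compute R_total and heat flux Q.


R_conv_in = 1/(18.4100*9.5490) = 0.0057
R_1 = 0.0780/(31.7190*9.5490) = 0.0003
R_2 = 0.0450/(62.8980*9.5490) = 7.4923e-05
R_conv_out = 1/(10.9130*9.5490) = 0.0096
R_total = 0.0156 K/W
Q = 207.8780 / 0.0156 = 13311.0125 W

R_total = 0.0156 K/W, Q = 13311.0125 W


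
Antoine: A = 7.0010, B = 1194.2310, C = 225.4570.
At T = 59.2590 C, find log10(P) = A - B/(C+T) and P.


C+T = 284.7160
B/(C+T) = 4.1945
log10(P) = 7.0010 - 4.1945 = 2.8065
P = 10^2.8065 = 640.5249 mmHg

640.5249 mmHg


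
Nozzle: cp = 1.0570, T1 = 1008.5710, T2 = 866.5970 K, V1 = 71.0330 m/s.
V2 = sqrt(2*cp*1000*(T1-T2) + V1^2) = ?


dT = 141.9740 K
2*cp*1000*dT = 300133.0360
V1^2 = 5045.6871
V2 = sqrt(305178.7231) = 552.4298 m/s

552.4298 m/s


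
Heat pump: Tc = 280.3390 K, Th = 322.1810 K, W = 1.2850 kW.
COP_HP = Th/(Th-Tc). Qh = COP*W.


COP = 322.1810 / 41.8420 = 7.6999
Qh = 7.6999 * 1.2850 = 9.8944 kW

COP = 7.6999, Qh = 9.8944 kW


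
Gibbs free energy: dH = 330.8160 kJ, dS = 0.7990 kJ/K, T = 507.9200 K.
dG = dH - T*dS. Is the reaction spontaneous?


T*dS = 507.9200 * 0.7990 = 405.8281 kJ
dG = 330.8160 - 405.8281 = -75.0121 kJ (spontaneous)

dG = -75.0121 kJ, spontaneous


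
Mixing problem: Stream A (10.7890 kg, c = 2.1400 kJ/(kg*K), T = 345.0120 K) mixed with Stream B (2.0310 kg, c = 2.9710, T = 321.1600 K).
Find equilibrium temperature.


num = 9903.7076
den = 29.1226
Tf = 340.0699 K

340.0699 K


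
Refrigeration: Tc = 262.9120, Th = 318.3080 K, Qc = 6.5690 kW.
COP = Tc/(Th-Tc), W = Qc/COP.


COP = 262.9120 / 55.3960 = 4.7460
W = 6.5690 / 4.7460 = 1.3841 kW

COP = 4.7460, W = 1.3841 kW


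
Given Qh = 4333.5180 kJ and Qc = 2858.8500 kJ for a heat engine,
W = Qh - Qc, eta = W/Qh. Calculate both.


W = 4333.5180 - 2858.8500 = 1474.6680 kJ
eta = 1474.6680 / 4333.5180 = 0.3403 = 34.0293%

W = 1474.6680 kJ, eta = 34.0293%


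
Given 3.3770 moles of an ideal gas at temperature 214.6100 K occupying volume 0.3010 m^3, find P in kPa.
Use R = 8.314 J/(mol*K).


P = nRT/V = 3.3770 * 8.314 * 214.6100 / 0.3010
= 6025.4715 / 0.3010 = 20018.1777 Pa = 20.0182 kPa

20.0182 kPa


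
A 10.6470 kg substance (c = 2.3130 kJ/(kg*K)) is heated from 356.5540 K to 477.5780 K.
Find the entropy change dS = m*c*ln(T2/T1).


T2/T1 = 1.3394
ln(T2/T1) = 0.2922
dS = 10.6470 * 2.3130 * 0.2922 = 7.1969 kJ/K

7.1969 kJ/K


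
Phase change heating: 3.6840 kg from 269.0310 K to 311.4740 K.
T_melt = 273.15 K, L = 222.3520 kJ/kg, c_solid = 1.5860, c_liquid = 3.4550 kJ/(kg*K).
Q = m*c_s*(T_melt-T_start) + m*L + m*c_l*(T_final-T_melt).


Q1 (sensible, solid) = 3.6840 * 1.5860 * 4.1190 = 24.0666 kJ
Q2 (latent) = 3.6840 * 222.3520 = 819.1448 kJ
Q3 (sensible, liquid) = 3.6840 * 3.4550 * 38.3240 = 487.7963 kJ
Q_total = 1331.0077 kJ

1331.0077 kJ


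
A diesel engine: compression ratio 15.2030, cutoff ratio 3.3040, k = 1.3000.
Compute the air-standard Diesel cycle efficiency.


r^(k-1) = 2.2624
rc^k = 4.7288
eta = 0.4497 = 44.9743%

44.9743%


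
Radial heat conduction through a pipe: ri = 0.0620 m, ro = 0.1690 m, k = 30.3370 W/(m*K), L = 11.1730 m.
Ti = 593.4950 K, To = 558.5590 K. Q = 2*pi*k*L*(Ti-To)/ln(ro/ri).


dT = 34.9360 K
ln(ro/ri) = 1.0028
Q = 2*pi*30.3370*11.1730*34.9360 / 1.0028 = 74198.7520 W

74198.7520 W


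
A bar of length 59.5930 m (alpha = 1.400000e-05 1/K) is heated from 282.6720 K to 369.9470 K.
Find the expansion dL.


dT = 87.2750 K
dL = 1.400000e-05 * 59.5930 * 87.2750 = 0.072814 m
L_final = 59.665814 m

dL = 0.072814 m


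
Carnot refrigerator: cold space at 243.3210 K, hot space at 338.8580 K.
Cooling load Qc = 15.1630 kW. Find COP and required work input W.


COP = 243.3210 / 95.5370 = 2.5469
W = 15.1630 / 2.5469 = 5.9536 kW

COP = 2.5469, W = 5.9536 kW


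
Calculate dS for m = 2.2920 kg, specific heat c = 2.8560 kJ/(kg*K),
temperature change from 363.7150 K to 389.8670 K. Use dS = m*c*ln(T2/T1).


T2/T1 = 1.0719
ln(T2/T1) = 0.0694
dS = 2.2920 * 2.8560 * 0.0694 = 0.4545 kJ/K

0.4545 kJ/K


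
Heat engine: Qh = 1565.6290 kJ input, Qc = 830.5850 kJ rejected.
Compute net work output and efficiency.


W = 1565.6290 - 830.5850 = 735.0440 kJ
eta = 735.0440 / 1565.6290 = 0.4695 = 46.9488%

W = 735.0440 kJ, eta = 46.9488%


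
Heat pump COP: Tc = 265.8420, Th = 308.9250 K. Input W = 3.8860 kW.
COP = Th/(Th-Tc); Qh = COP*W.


COP = 308.9250 / 43.0830 = 7.1705
Qh = 7.1705 * 3.8860 = 27.8644 kW

COP = 7.1705, Qh = 27.8644 kW


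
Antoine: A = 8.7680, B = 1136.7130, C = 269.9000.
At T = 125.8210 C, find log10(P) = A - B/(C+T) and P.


C+T = 395.7210
B/(C+T) = 2.8725
log10(P) = 8.7680 - 2.8725 = 5.8955
P = 10^5.8955 = 786119.9386 mmHg

786119.9386 mmHg


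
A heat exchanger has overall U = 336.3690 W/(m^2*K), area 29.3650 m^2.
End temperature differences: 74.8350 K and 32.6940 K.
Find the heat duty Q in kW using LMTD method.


LMTD = 50.8891 K
Q = 336.3690 * 29.3650 * 50.8891 = 502656.2745 W = 502.6563 kW

502.6563 kW


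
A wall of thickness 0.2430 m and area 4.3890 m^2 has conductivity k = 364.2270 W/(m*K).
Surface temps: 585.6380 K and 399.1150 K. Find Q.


dT = 186.5230 K
Q = 364.2270 * 4.3890 * 186.5230 / 0.2430 = 1227054.4532 W

1227054.4532 W


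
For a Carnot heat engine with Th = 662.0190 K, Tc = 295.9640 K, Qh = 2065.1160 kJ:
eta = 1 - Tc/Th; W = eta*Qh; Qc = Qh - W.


eta = 1 - 295.9640/662.0190 = 0.5529
W = 0.5529 * 2065.1160 = 1141.8797 kJ
Qc = 2065.1160 - 1141.8797 = 923.2363 kJ

eta = 55.2937%, W = 1141.8797 kJ, Qc = 923.2363 kJ


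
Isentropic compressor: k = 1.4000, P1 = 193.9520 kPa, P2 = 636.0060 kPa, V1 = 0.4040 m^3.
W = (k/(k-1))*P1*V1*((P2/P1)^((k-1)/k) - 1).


(k-1)/k = 0.2857
(P2/P1)^exp = 1.4040
W = 3.5000 * 193.9520 * 0.4040 * (1.4040 - 1) = 110.7917 kJ

110.7917 kJ


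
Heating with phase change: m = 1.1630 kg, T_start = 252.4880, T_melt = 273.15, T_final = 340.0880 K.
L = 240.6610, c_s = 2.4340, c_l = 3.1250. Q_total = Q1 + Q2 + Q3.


Q1 (sensible, solid) = 1.1630 * 2.4340 * 20.6620 = 58.4888 kJ
Q2 (latent) = 1.1630 * 240.6610 = 279.8887 kJ
Q3 (sensible, liquid) = 1.1630 * 3.1250 * 66.9380 = 243.2778 kJ
Q_total = 581.6553 kJ

581.6553 kJ


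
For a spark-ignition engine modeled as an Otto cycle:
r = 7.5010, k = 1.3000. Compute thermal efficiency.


r^(k-1) = 1.8304
eta = 1 - 1/1.8304 = 0.4537 = 45.3658%

45.3658%


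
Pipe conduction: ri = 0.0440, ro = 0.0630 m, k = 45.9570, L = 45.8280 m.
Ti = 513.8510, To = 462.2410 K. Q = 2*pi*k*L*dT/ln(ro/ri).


dT = 51.6100 K
ln(ro/ri) = 0.3589
Q = 2*pi*45.9570*45.8280*51.6100 / 0.3589 = 1902691.0825 W

1902691.0825 W


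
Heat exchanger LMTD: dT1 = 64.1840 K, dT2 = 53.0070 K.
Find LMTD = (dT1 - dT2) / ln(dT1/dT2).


dT1/dT2 = 1.2109
ln(dT1/dT2) = 0.1913
LMTD = 11.1770 / 0.1913 = 58.4174 K

58.4174 K


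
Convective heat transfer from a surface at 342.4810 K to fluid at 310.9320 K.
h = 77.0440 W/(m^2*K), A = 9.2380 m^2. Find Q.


dT = 31.5490 K
Q = 77.0440 * 9.2380 * 31.5490 = 22454.4478 W

22454.4478 W


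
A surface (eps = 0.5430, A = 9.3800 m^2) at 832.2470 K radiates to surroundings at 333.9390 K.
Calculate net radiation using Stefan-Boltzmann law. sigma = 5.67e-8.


T^4 = 4.7974e+11
Tsurr^4 = 1.2436e+10
Q = 0.5430 * 5.67e-8 * 9.3800 * 4.6731e+11 = 134954.8981 W

134954.8981 W


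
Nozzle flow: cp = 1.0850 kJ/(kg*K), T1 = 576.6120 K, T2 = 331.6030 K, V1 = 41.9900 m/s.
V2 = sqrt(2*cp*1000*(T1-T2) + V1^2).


dT = 245.0090 K
2*cp*1000*dT = 531669.5300
V1^2 = 1763.1601
V2 = sqrt(533432.6901) = 730.3648 m/s

730.3648 m/s


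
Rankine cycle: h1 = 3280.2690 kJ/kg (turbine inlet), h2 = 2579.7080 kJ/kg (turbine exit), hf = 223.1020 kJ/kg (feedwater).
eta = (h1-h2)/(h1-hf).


W = 700.5610 kJ/kg
Q_in = 3057.1670 kJ/kg
eta = 0.2292 = 22.9154%

eta = 22.9154%


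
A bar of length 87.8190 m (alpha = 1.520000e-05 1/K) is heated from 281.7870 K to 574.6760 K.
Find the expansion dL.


dT = 292.8890 K
dL = 1.520000e-05 * 87.8190 * 292.8890 = 0.390963 m
L_final = 88.209963 m

dL = 0.390963 m


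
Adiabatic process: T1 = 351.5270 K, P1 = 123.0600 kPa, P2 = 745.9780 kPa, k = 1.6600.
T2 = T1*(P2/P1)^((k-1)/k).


(k-1)/k = 0.3976
(P2/P1)^exp = 2.0472
T2 = 351.5270 * 2.0472 = 719.6420 K

719.6420 K


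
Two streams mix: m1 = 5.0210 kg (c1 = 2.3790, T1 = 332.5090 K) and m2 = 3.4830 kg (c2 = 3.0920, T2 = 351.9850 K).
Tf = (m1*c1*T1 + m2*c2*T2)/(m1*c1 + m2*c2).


num = 7762.4863
den = 22.7144
Tf = 341.7430 K

341.7430 K


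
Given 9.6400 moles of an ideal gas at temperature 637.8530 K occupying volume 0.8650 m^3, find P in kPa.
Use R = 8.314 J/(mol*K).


P = nRT/V = 9.6400 * 8.314 * 637.8530 / 0.8650
= 51121.9789 / 0.8650 = 59100.5536 Pa = 59.1006 kPa

59.1006 kPa


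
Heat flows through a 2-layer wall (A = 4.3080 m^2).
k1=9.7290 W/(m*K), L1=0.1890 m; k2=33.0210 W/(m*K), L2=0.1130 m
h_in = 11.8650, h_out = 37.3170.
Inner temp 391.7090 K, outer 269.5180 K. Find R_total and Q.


R_conv_in = 1/(11.8650*4.3080) = 0.0196
R_1 = 0.1890/(9.7290*4.3080) = 0.0045
R_2 = 0.1130/(33.0210*4.3080) = 0.0008
R_conv_out = 1/(37.3170*4.3080) = 0.0062
R_total = 0.0311 K/W
Q = 122.1910 / 0.0311 = 3930.4772 W

R_total = 0.0311 K/W, Q = 3930.4772 W


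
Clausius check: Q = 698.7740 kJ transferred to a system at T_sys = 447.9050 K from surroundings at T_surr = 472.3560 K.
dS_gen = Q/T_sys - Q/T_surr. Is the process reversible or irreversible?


dS_sys = 698.7740/447.9050 = 1.5601 kJ/K
dS_surr = -698.7740/472.3560 = -1.4793 kJ/K
dS_gen = 1.5601 - 1.4793 = 0.0808 kJ/K (irreversible)

dS_gen = 0.0808 kJ/K, irreversible


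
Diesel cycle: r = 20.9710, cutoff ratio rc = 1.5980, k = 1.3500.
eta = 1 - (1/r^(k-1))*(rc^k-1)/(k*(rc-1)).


r^(k-1) = 2.9011
rc^k = 1.8829
eta = 0.6230 = 62.3025%

62.3025%


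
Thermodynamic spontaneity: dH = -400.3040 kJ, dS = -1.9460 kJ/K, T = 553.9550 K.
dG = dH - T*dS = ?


T*dS = 553.9550 * -1.9460 = -1077.9964 kJ
dG = -400.3040 + 1077.9964 = 677.6924 kJ (non-spontaneous)

dG = 677.6924 kJ, non-spontaneous


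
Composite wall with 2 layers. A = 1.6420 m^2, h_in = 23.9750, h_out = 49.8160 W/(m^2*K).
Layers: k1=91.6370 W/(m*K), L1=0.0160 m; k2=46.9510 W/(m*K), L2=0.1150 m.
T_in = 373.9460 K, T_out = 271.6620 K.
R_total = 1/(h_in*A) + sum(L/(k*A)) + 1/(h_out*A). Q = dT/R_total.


R_conv_in = 1/(23.9750*1.6420) = 0.0254
R_1 = 0.0160/(91.6370*1.6420) = 0.0001
R_2 = 0.1150/(46.9510*1.6420) = 0.0015
R_conv_out = 1/(49.8160*1.6420) = 0.0122
R_total = 0.0392 K/W
Q = 102.2840 / 0.0392 = 2607.6024 W

R_total = 0.0392 K/W, Q = 2607.6024 W


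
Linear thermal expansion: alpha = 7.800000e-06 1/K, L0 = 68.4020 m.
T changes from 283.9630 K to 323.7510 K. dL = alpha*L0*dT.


dT = 39.7880 K
dL = 7.800000e-06 * 68.4020 * 39.7880 = 0.021228 m
L_final = 68.423228 m

dL = 0.021228 m


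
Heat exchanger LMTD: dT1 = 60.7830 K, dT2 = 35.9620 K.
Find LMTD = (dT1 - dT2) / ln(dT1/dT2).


dT1/dT2 = 1.6902
ln(dT1/dT2) = 0.5248
LMTD = 24.8210 / 0.5248 = 47.2918 K

47.2918 K


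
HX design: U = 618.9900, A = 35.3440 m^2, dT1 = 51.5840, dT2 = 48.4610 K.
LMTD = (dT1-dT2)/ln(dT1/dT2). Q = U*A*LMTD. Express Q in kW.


LMTD = 50.0062 K
Q = 618.9900 * 35.3440 * 50.0062 = 1094015.8163 W = 1094.0158 kW

1094.0158 kW


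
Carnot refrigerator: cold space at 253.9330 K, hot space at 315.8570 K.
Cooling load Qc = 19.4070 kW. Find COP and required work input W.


COP = 253.9330 / 61.9240 = 4.1007
W = 19.4070 / 4.1007 = 4.7326 kW

COP = 4.1007, W = 4.7326 kW


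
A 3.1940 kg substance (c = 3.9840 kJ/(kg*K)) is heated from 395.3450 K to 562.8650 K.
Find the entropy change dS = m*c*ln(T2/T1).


T2/T1 = 1.4237
ln(T2/T1) = 0.3533
dS = 3.1940 * 3.9840 * 0.3533 = 4.4955 kJ/K

4.4955 kJ/K


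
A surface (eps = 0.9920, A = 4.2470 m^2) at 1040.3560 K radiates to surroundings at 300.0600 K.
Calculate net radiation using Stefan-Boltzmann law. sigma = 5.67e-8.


T^4 = 1.1715e+12
Tsurr^4 = 8.1065e+09
Q = 0.9920 * 5.67e-8 * 4.2470 * 1.1634e+12 = 277900.3818 W

277900.3818 W


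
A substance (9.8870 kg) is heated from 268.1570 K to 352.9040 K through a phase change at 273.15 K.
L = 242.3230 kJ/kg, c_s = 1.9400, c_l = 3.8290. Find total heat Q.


Q1 (sensible, solid) = 9.8870 * 1.9400 * 4.9930 = 95.7696 kJ
Q2 (latent) = 9.8870 * 242.3230 = 2395.8475 kJ
Q3 (sensible, liquid) = 9.8870 * 3.8290 * 79.7540 = 3019.2729 kJ
Q_total = 5510.8901 kJ

5510.8901 kJ


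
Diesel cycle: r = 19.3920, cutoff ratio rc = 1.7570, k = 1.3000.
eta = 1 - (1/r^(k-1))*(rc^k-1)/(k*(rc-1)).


r^(k-1) = 2.4338
rc^k = 2.0807
eta = 0.5488 = 54.8802%

54.8802%


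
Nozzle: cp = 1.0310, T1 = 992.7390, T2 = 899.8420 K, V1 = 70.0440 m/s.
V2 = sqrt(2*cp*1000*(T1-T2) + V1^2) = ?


dT = 92.8970 K
2*cp*1000*dT = 191553.6140
V1^2 = 4906.1619
V2 = sqrt(196459.7759) = 443.2378 m/s

443.2378 m/s


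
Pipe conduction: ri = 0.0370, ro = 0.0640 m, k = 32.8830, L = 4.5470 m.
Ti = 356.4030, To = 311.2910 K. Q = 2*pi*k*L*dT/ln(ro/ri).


dT = 45.1120 K
ln(ro/ri) = 0.5480
Q = 2*pi*32.8830*4.5470*45.1120 / 0.5480 = 77341.9970 W

77341.9970 W


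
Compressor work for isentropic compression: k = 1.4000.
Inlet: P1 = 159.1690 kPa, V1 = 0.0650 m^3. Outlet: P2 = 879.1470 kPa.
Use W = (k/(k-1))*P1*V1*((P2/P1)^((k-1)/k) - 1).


(k-1)/k = 0.2857
(P2/P1)^exp = 1.6295
W = 3.5000 * 159.1690 * 0.0650 * (1.6295 - 1) = 22.7953 kJ

22.7953 kJ


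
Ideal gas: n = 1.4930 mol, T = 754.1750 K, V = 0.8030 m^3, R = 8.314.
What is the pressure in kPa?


P = nRT/V = 1.4930 * 8.314 * 754.1750 / 0.8030
= 9361.4249 / 0.8030 = 11658.0634 Pa = 11.6581 kPa

11.6581 kPa


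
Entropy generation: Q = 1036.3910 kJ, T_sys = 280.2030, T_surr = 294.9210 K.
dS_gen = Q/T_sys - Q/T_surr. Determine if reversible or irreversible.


dS_sys = 1036.3910/280.2030 = 3.6987 kJ/K
dS_surr = -1036.3910/294.9210 = -3.5141 kJ/K
dS_gen = 3.6987 - 3.5141 = 0.1846 kJ/K (irreversible)

dS_gen = 0.1846 kJ/K, irreversible


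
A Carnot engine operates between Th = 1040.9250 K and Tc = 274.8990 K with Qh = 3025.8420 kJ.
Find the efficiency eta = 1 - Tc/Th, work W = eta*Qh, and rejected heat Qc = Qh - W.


eta = 1 - 274.8990/1040.9250 = 0.7359
W = 0.7359 * 3025.8420 = 2226.7441 kJ
Qc = 3025.8420 - 2226.7441 = 799.0979 kJ

eta = 73.5909%, W = 2226.7441 kJ, Qc = 799.0979 kJ


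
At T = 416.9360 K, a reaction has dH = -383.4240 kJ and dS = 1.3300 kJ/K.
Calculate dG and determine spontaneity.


T*dS = 416.9360 * 1.3300 = 554.5249 kJ
dG = -383.4240 - 554.5249 = -937.9489 kJ (spontaneous)

dG = -937.9489 kJ, spontaneous


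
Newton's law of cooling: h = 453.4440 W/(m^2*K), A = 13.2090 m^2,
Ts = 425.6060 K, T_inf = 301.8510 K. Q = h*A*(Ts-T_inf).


dT = 123.7550 K
Q = 453.4440 * 13.2090 * 123.7550 = 741235.7450 W

741235.7450 W


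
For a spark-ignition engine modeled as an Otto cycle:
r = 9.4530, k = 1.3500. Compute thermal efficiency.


r^(k-1) = 2.1951
eta = 1 - 1/2.1951 = 0.5444 = 54.4435%

54.4435%


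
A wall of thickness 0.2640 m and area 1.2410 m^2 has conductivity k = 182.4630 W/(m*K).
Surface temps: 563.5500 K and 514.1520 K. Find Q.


dT = 49.3980 K
Q = 182.4630 * 1.2410 * 49.3980 / 0.2640 = 42369.3725 W

42369.3725 W


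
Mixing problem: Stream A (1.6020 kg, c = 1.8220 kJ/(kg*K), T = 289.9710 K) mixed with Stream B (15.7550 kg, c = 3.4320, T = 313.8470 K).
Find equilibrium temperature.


num = 17816.4515
den = 56.9900
Tf = 312.6241 K

312.6241 K


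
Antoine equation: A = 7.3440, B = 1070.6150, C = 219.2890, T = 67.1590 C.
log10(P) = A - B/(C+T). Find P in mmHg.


C+T = 286.4480
B/(C+T) = 3.7376
log10(P) = 7.3440 - 3.7376 = 3.6064
P = 10^3.6064 = 4040.5970 mmHg

4040.5970 mmHg


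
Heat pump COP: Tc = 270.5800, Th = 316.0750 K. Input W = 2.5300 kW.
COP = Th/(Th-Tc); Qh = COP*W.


COP = 316.0750 / 45.4950 = 6.9475
Qh = 6.9475 * 2.5300 = 17.5771 kW

COP = 6.9475, Qh = 17.5771 kW


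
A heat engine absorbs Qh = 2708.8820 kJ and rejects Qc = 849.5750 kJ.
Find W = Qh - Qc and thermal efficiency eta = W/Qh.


W = 2708.8820 - 849.5750 = 1859.3070 kJ
eta = 1859.3070 / 2708.8820 = 0.6864 = 68.6374%

W = 1859.3070 kJ, eta = 68.6374%


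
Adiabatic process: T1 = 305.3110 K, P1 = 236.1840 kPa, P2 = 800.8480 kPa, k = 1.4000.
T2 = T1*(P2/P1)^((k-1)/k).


(k-1)/k = 0.2857
(P2/P1)^exp = 1.4175
T2 = 305.3110 * 1.4175 = 432.7695 K

432.7695 K


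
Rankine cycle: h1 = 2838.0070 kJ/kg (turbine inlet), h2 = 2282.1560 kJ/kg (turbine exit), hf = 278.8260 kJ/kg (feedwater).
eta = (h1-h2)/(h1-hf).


W = 555.8510 kJ/kg
Q_in = 2559.1810 kJ/kg
eta = 0.2172 = 21.7199%

eta = 21.7199%


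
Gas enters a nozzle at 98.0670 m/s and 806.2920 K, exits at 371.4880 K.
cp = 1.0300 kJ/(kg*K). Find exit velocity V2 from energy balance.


dT = 434.8040 K
2*cp*1000*dT = 895696.2400
V1^2 = 9617.1365
V2 = sqrt(905313.3765) = 951.4796 m/s

951.4796 m/s


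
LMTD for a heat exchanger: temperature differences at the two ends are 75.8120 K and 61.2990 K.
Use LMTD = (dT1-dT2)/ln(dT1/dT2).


dT1/dT2 = 1.2368
ln(dT1/dT2) = 0.2125
LMTD = 14.5130 / 0.2125 = 68.2987 K

68.2987 K


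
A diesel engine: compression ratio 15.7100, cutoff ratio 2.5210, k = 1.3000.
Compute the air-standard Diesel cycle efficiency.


r^(k-1) = 2.2848
rc^k = 3.3269
eta = 0.4849 = 48.4938%

48.4938%


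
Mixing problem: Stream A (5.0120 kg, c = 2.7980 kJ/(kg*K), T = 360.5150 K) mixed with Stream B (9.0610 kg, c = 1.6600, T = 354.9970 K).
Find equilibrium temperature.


num = 10395.3117
den = 29.0648
Tf = 357.6594 K

357.6594 K


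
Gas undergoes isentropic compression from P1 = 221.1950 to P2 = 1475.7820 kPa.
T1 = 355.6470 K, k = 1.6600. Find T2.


(k-1)/k = 0.3976
(P2/P1)^exp = 2.1267
T2 = 355.6470 * 2.1267 = 756.3656 K

756.3656 K


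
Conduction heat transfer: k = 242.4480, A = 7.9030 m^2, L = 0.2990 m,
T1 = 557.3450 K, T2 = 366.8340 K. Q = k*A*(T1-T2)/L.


dT = 190.5110 K
Q = 242.4480 * 7.9030 * 190.5110 / 0.2990 = 1220841.9845 W

1220841.9845 W


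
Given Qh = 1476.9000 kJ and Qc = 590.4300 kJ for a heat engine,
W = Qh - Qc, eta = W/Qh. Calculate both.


W = 1476.9000 - 590.4300 = 886.4700 kJ
eta = 886.4700 / 1476.9000 = 0.6002 = 60.0223%

W = 886.4700 kJ, eta = 60.0223%


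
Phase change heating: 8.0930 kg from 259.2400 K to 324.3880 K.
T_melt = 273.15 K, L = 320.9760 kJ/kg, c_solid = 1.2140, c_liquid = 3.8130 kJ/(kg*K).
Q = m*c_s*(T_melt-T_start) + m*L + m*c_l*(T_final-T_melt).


Q1 (sensible, solid) = 8.0930 * 1.2140 * 13.9100 = 136.6644 kJ
Q2 (latent) = 8.0930 * 320.9760 = 2597.6588 kJ
Q3 (sensible, liquid) = 8.0930 * 3.8130 * 51.2380 = 1581.1334 kJ
Q_total = 4315.4566 kJ

4315.4566 kJ


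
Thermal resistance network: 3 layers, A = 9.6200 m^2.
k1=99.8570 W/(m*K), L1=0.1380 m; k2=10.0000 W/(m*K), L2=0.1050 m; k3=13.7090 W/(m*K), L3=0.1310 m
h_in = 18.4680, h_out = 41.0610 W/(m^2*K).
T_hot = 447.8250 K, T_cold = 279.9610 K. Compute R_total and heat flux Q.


R_conv_in = 1/(18.4680*9.6200) = 0.0056
R_1 = 0.1380/(99.8570*9.6200) = 0.0001
R_2 = 0.1050/(10.0000*9.6200) = 0.0011
R_3 = 0.1310/(13.7090*9.6200) = 0.0010
R_conv_out = 1/(41.0610*9.6200) = 0.0025
R_total = 0.0104 K/W
Q = 167.8640 / 0.0104 = 16158.2978 W

R_total = 0.0104 K/W, Q = 16158.2978 W


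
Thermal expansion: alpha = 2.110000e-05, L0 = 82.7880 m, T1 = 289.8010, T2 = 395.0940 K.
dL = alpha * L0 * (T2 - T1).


dT = 105.2930 K
dL = 2.110000e-05 * 82.7880 * 105.2930 = 0.183929 m
L_final = 82.971929 m

dL = 0.183929 m


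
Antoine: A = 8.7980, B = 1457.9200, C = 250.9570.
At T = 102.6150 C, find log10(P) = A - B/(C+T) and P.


C+T = 353.5720
B/(C+T) = 4.1234
log10(P) = 8.7980 - 4.1234 = 4.6746
P = 10^4.6746 = 47271.1930 mmHg

47271.1930 mmHg


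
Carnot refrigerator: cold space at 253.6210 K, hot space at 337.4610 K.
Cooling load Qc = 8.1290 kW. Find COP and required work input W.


COP = 253.6210 / 83.8400 = 3.0251
W = 8.1290 / 3.0251 = 2.6872 kW

COP = 3.0251, W = 2.6872 kW


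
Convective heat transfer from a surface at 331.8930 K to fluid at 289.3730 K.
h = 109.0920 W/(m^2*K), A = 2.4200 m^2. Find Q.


dT = 42.5200 K
Q = 109.0920 * 2.4200 * 42.5200 = 11225.3923 W

11225.3923 W


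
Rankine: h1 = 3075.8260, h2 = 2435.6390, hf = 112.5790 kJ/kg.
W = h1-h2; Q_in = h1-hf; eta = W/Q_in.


W = 640.1870 kJ/kg
Q_in = 2963.2470 kJ/kg
eta = 0.2160 = 21.6042%

eta = 21.6042%


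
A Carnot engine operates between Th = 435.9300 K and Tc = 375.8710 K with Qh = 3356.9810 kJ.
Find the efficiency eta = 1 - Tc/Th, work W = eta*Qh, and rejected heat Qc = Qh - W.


eta = 1 - 375.8710/435.9300 = 0.1378
W = 0.1378 * 3356.9810 = 462.4984 kJ
Qc = 3356.9810 - 462.4984 = 2894.4826 kJ

eta = 13.7772%, W = 462.4984 kJ, Qc = 2894.4826 kJ


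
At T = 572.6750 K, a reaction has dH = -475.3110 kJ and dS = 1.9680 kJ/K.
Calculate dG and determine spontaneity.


T*dS = 572.6750 * 1.9680 = 1127.0244 kJ
dG = -475.3110 - 1127.0244 = -1602.3354 kJ (spontaneous)

dG = -1602.3354 kJ, spontaneous


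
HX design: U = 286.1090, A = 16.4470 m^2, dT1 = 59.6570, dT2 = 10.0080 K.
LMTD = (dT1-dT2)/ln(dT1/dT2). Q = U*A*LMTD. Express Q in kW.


LMTD = 27.8110 K
Q = 286.1090 * 16.4470 * 27.8110 = 130868.5646 W = 130.8686 kW

130.8686 kW


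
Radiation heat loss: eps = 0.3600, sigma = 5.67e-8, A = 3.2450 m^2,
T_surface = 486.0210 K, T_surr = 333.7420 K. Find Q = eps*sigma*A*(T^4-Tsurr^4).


T^4 = 5.5798e+10
Tsurr^4 = 1.2406e+10
Q = 0.3600 * 5.67e-8 * 3.2450 * 4.3392e+10 = 2874.1440 W

2874.1440 W


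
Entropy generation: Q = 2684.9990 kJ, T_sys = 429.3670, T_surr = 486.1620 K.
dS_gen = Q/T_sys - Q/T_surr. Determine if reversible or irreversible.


dS_sys = 2684.9990/429.3670 = 6.2534 kJ/K
dS_surr = -2684.9990/486.1620 = -5.5228 kJ/K
dS_gen = 6.2534 - 5.5228 = 0.7305 kJ/K (irreversible)

dS_gen = 0.7305 kJ/K, irreversible


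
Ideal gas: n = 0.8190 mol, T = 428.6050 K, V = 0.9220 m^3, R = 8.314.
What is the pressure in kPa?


P = nRT/V = 0.8190 * 8.314 * 428.6050 / 0.9220
= 2918.4426 / 0.9220 = 3165.3390 Pa = 3.1653 kPa

3.1653 kPa


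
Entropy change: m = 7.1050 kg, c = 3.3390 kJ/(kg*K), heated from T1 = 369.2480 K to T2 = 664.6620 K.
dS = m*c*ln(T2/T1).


T2/T1 = 1.8000
ln(T2/T1) = 0.5878
dS = 7.1050 * 3.3390 * 0.5878 = 13.9450 kJ/K

13.9450 kJ/K


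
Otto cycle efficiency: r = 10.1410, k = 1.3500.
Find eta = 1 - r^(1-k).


r^(k-1) = 2.2497
eta = 1 - 1/2.2497 = 0.5555 = 55.5500%

55.5500%


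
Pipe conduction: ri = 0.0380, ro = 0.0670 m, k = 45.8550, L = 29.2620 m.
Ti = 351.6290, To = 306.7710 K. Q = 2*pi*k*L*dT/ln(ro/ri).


dT = 44.8580 K
ln(ro/ri) = 0.5671
Q = 2*pi*45.8550*29.2620*44.8580 / 0.5671 = 666877.2231 W

666877.2231 W


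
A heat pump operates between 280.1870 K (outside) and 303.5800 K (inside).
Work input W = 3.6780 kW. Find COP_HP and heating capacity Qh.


COP = 303.5800 / 23.3930 = 12.9774
Qh = 12.9774 * 3.6780 = 47.7308 kW

COP = 12.9774, Qh = 47.7308 kW


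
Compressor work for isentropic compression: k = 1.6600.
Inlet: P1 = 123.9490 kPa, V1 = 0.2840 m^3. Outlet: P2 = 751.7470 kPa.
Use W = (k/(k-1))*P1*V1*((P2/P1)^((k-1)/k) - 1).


(k-1)/k = 0.3976
(P2/P1)^exp = 2.0476
W = 2.5152 * 123.9490 * 0.2840 * (2.0476 - 1) = 92.7515 kJ

92.7515 kJ


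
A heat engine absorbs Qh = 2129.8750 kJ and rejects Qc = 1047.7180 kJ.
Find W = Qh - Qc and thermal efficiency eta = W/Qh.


W = 2129.8750 - 1047.7180 = 1082.1570 kJ
eta = 1082.1570 / 2129.8750 = 0.5081 = 50.8085%

W = 1082.1570 kJ, eta = 50.8085%


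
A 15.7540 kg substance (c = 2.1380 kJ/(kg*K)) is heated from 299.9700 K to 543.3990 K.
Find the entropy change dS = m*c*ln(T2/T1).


T2/T1 = 1.8115
ln(T2/T1) = 0.5942
dS = 15.7540 * 2.1380 * 0.5942 = 20.0126 kJ/K

20.0126 kJ/K


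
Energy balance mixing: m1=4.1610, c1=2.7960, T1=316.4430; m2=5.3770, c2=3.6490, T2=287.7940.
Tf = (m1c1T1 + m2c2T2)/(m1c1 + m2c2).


num = 9328.2592
den = 31.2548
Tf = 298.4582 K

298.4582 K
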